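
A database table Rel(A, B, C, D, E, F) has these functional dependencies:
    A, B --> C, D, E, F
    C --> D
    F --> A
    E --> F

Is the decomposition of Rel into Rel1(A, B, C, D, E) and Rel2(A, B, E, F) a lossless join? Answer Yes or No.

Rel1 ∩ Rel2 = {A, B, E}; its closure under F is {A, B, C, D, E, F}.
Since Rel1 ⊆ {A, B, C, D, E, F}, the intersection is a superkey of Rel1; the decomposition is lossless.

Yes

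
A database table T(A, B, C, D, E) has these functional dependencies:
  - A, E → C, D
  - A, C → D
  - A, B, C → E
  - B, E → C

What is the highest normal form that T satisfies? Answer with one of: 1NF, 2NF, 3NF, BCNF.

Candidate keys: {A, B, C}, {A, B, E}. Prime attributes: {A, B, C, E}.
For A, E → C, D we have {A, E}⁺ = {A, C, D, E}; {A, E} is not a superkey, so BCNF fails.
A, E → C, D has non-prime {D} on the right and a non-superkey on the left, so 3NF fails.
The proper key subset {A, C} of {A, B, C} determines non-prime {D}, so the relation is not even in 2NF.

1NF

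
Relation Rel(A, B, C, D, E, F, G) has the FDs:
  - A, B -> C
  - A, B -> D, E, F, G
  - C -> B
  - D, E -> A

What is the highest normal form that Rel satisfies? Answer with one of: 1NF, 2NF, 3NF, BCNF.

Candidate keys: {A, B}, {A, C}, {B, D, E}, {C, D, E}. Prime attributes: {A, B, C, D, E}.
C -> B: {C}⁺ = {B, C}, which is not all of the attributes, so the left side is not a superkey — BCNF is violated.
Since {B} ⊆ prime attributes and every other non-superkey FD also has a prime right side, the schema is in 3NF.

3NF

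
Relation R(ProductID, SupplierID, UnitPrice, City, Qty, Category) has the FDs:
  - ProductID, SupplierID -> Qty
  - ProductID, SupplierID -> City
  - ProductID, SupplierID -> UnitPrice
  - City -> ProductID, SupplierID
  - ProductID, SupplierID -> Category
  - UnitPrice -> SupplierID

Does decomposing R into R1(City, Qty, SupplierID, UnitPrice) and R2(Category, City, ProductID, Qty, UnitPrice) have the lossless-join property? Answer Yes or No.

Yes

R1 ∩ R2 = {City, Qty, UnitPrice}; its closure under F is {Category, City, ProductID, Qty, SupplierID, UnitPrice}.
R1 is contained in that closure, so R1 ∩ R2 -> R1 holds and the join is lossless.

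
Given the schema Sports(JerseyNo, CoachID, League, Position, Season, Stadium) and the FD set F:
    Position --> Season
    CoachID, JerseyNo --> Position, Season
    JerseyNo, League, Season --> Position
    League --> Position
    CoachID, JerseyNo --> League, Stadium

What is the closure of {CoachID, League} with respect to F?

Start with {CoachID, League}.
League --> Position applies; add {Position} → now {CoachID, League, Position}.
Position --> Season applies; add {Season} → now {CoachID, League, Position, Season}.
No further FD applies.

{CoachID, League, Position, Season}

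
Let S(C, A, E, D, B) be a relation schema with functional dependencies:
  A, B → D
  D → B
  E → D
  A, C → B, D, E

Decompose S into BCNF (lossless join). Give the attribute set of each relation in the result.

{A, C, E}; {A, D}; {B, D}; {B, E}

Candidate key of the original relation: {A, C}.
{A, B, C, D, E}: {A, B} determines {A, B, D} here but is not a superkey — split on A, B → D, giving {A, B, D} and {A, B, C, E}.
{A, B, D}: {D} determines {B, D} here but is not a superkey — split on D → B, giving {B, D} and {A, D}.
{B, D} has no BCNF violation.
{A, D} has no BCNF violation.
{A, B, C, E}: {E} determines {B, E} here but is not a superkey — split on E → B, giving {B, E} and {A, C, E}.
{B, E} has no BCNF violation.
{A, C, E} has no BCNF violation.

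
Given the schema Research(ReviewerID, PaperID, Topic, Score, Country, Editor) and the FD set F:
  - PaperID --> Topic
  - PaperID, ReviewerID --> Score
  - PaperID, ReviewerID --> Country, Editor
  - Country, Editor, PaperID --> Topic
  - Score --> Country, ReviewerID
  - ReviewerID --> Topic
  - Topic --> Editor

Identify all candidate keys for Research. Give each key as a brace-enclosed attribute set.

{PaperID, ReviewerID}, {PaperID, Score}

Attributes never on any right-hand side: {PaperID} — every candidate key must contain it.
{PaperID, ReviewerID}⁺ = {Country, Editor, PaperID, ReviewerID, Score, Topic} — all of the relation — so {PaperID, ReviewerID} is a candidate key.
{PaperID, Score}⁺ = {Country, Editor, PaperID, ReviewerID, Score, Topic} — all of the relation — so {PaperID, Score} is a candidate key.
Any other superkey properly contains one of these, so there are no further candidate keys.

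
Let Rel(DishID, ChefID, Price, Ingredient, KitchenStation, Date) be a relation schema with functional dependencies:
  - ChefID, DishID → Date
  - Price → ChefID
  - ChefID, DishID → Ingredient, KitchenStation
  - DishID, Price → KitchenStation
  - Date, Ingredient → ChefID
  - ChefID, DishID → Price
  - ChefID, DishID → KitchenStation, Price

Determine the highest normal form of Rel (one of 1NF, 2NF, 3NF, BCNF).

Candidate keys: {ChefID, DishID}, {Date, DishID, Ingredient}, {DishID, Price}. Prime attributes: {ChefID, Date, DishID, Ingredient, Price}.
For Price → ChefID we have {Price}⁺ = {ChefID, Price}; {Price} is not a superkey, so BCNF fails.
Its right-hand attributes {ChefID} are all prime, as are those of every other non-superkey FD — the relation is in 3NF.

3NF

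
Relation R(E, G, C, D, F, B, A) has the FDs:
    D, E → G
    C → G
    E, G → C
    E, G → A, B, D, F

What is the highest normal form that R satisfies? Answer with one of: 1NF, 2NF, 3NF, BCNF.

Candidate keys: {C, E}, {D, E}, {E, G}. Prime attributes: {C, D, E, G}.
C → G breaks BCNF: {C}⁺ = {C, G}, so {C} is not a superkey.
But every attribute on its right side ({G}) is prime, and the same holds for every other non-superkey FD, so 3NF still holds.

3NF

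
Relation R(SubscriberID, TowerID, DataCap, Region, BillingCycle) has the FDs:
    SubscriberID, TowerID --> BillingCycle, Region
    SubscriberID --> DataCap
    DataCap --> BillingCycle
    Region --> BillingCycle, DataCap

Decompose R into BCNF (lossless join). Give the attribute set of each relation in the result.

{BillingCycle, DataCap}; {DataCap, SubscriberID}; {Region, SubscriberID, TowerID}

Candidate key of the original relation: {SubscriberID, TowerID}.
{BillingCycle, DataCap, Region, SubscriberID, TowerID}: {SubscriberID} determines {BillingCycle, DataCap, SubscriberID} here but is not a superkey — split on SubscriberID --> BillingCycle, DataCap, giving {BillingCycle, DataCap, SubscriberID} and {Region, SubscriberID, TowerID}.
{BillingCycle, DataCap, SubscriberID}: {DataCap} determines {BillingCycle, DataCap} here but is not a superkey — split on DataCap --> BillingCycle, giving {BillingCycle, DataCap} and {DataCap, SubscriberID}.
{BillingCycle, DataCap} is in BCNF.
{DataCap, SubscriberID} is in BCNF.
{Region, SubscriberID, TowerID} is in BCNF.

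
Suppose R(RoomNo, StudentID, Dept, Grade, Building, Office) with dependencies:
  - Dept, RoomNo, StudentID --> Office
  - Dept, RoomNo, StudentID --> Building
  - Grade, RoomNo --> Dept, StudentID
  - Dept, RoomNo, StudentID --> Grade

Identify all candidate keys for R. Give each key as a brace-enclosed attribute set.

No FD produces {RoomNo}, so it must be in every candidate key.
{Grade, RoomNo}⁺ = {Building, Dept, Grade, Office, RoomNo, StudentID} — all of the relation — so {Grade, RoomNo} is a candidate key.
{Dept, RoomNo, StudentID}⁺ = {Building, Dept, Grade, Office, RoomNo, StudentID} — all of the relation — so {Dept, RoomNo, StudentID} is a candidate key.
These are minimal and exhaustive — every other superkey contains one of them.

{Dept, RoomNo, StudentID}, {Grade, RoomNo}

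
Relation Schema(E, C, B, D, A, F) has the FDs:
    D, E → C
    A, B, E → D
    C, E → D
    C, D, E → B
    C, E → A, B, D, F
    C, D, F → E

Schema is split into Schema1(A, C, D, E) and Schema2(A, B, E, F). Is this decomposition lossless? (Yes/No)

No

The shared attributes are {A, E} and {A, E}⁺ = {A, E}.
Neither Schema1 nor Schema2 is contained in that closure, so the decomposition is lossy.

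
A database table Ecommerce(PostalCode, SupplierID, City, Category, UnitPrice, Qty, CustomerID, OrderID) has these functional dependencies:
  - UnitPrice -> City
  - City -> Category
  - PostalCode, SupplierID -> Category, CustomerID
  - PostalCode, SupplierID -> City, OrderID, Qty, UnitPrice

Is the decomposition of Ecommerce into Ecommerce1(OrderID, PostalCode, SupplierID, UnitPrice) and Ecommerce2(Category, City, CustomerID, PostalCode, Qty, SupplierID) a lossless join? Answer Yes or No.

Yes

The shared attributes are {PostalCode, SupplierID} and {PostalCode, SupplierID}⁺ = {Category, City, CustomerID, OrderID, PostalCode, Qty, SupplierID, UnitPrice}.
Since Ecommerce1 ⊆ {Category, City, CustomerID, OrderID, PostalCode, Qty, SupplierID, UnitPrice}, the intersection is a superkey of Ecommerce1; the decomposition is lossless.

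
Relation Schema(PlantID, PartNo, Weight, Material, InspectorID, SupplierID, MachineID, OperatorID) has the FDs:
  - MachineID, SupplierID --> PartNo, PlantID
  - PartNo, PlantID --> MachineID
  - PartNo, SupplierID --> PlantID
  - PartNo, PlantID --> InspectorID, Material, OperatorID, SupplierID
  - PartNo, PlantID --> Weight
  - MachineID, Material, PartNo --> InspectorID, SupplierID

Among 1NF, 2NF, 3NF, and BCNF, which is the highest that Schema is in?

BCNF

Candidate keys: {MachineID, Material, PartNo}, {MachineID, SupplierID}, {PartNo, PlantID}, {PartNo, SupplierID}. Prime attributes: {MachineID, Material, PartNo, PlantID, SupplierID}.
The left-hand side of every FD is a superkey, so BCNF is satisfied.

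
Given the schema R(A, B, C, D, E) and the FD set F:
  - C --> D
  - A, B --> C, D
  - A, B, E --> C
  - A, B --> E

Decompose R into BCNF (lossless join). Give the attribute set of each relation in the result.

{A, B, C, E}; {C, D}

Candidate key of the original relation: {A, B}.
In {A, B, C, D, E}, {C} is not a superkey ({C}⁺ restricted to this set is {C, D}), so split on C --> D into {C, D} and {A, B, C, E}.
{C, D} is in BCNF.
{A, B, C, E} is in BCNF.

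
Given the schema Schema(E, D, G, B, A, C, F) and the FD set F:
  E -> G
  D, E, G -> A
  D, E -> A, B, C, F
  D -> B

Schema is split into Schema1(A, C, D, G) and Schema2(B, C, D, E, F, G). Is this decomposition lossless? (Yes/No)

Common attributes: {C, D, G}; their closure is {B, C, D, G}.
Neither Schema1 nor Schema2 is contained in that closure, so the decomposition is lossy.

No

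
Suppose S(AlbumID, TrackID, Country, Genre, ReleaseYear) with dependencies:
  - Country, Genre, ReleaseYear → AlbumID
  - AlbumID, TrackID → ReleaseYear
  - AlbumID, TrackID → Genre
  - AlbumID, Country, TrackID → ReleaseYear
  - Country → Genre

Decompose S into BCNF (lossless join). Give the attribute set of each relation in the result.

{AlbumID, Country, ReleaseYear}; {Country, Genre}; {Country, ReleaseYear, TrackID}

Candidate keys of the original relation: {AlbumID, Country, TrackID}, {Country, ReleaseYear, TrackID}.
{AlbumID, Country, Genre, ReleaseYear, TrackID}: {Country, Genre, ReleaseYear} determines {AlbumID, Country, Genre, ReleaseYear} here but is not a superkey — split on Country, Genre, ReleaseYear → AlbumID, giving {AlbumID, Country, Genre, ReleaseYear} and {Country, Genre, ReleaseYear, TrackID}.
{AlbumID, Country, Genre, ReleaseYear}: {Country} determines {Country, Genre} here but is not a superkey — split on Country → Genre, giving {Country, Genre} and {AlbumID, Country, ReleaseYear}.
{Country, Genre} has no BCNF violation.
{AlbumID, Country, ReleaseYear} has no BCNF violation.
{Country, Genre, ReleaseYear, TrackID}: {Country} determines {Country, Genre} here but is not a superkey — split on Country → Genre, giving {Country, Genre} and {Country, ReleaseYear, TrackID}.
{Country, Genre} has no BCNF violation.
{Country, ReleaseYear, TrackID} has no BCNF violation.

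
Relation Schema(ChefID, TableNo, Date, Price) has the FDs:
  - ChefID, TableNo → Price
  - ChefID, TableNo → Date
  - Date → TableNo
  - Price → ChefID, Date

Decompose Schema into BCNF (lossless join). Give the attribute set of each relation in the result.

{ChefID, Date, Price}; {Date, TableNo}

Candidate keys of the original relation: {ChefID, Date}, {ChefID, TableNo}, {Price}.
Within {ChefID, Date, Price, TableNo}: {Date}⁺ ∩ {ChefID, Date, Price, TableNo} = {Date, TableNo}, not the whole set, so Date → TableNo violates BCNF; decompose into {Date, TableNo} and {ChefID, Date, Price}.
{Date, TableNo} is in BCNF.
{ChefID, Date, Price} is in BCNF.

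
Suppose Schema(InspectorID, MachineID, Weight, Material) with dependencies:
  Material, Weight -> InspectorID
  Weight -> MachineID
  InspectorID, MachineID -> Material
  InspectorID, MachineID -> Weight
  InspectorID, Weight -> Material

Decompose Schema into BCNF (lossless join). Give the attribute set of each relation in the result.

{InspectorID, Material, Weight}; {MachineID, Weight}

Candidate keys of the original relation: {InspectorID, MachineID}, {InspectorID, Weight}, {Material, Weight}.
In {InspectorID, MachineID, Material, Weight}, {Weight} is not a superkey ({Weight}⁺ restricted to this set is {MachineID, Weight}), so split on Weight -> MachineID into {MachineID, Weight} and {InspectorID, Material, Weight}.
{MachineID, Weight} is in BCNF.
{InspectorID, Material, Weight} is in BCNF.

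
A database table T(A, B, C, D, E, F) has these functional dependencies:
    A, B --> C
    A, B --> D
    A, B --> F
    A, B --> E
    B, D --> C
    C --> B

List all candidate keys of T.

{A, B}, {A, C}

Attributes never on any right-hand side: {A} — every candidate key must contain it.
{A, B}⁺ = {A, B, C, D, E, F} — all of the relation — so {A, B} is a candidate key.
{A, C}⁺ = {A, B, C, D, E, F} — all of the relation — so {A, C} is a candidate key.
No proper subset of any of these is a key, and no other minimal superkey exists.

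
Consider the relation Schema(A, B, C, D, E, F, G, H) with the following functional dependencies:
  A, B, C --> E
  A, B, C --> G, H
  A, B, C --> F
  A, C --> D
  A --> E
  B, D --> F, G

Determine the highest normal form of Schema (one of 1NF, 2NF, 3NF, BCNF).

Candidate key: {A, B, C}. Prime attributes: {A, B, C}.
A, C --> D: {A, C}⁺ = {A, C, D, E}, which is not all of the attributes, so the left side is not a superkey — BCNF is violated.
A, C --> D determines the non-prime attribute {D} from a non-superkey — 3NF is violated.
The proper key subset {A} of {A, B, C} determines non-prime {E}, so the relation is not even in 2NF.

1NF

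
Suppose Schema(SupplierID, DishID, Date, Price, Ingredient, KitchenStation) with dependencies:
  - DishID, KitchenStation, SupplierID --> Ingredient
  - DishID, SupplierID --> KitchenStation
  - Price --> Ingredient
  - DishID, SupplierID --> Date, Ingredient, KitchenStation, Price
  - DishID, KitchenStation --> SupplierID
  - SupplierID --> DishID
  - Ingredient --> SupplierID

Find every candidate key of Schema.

{Ingredient}⁺ = {Date, DishID, Ingredient, KitchenStation, Price, SupplierID} — all of the relation — so {Ingredient} is a candidate key.
{Price}⁺ = {Date, DishID, Ingredient, KitchenStation, Price, SupplierID} — all of the relation — so {Price} is a candidate key.
{SupplierID}⁺ = {Date, DishID, Ingredient, KitchenStation, Price, SupplierID} — all of the relation — so {SupplierID} is a candidate key.
{DishID, KitchenStation}⁺ = {Date, DishID, Ingredient, KitchenStation, Price, SupplierID} — all of the relation — so {DishID, KitchenStation} is a candidate key.
Any other superkey properly contains one of these, so there are no further candidate keys.

{DishID, KitchenStation}, {Ingredient}, {Price}, {SupplierID}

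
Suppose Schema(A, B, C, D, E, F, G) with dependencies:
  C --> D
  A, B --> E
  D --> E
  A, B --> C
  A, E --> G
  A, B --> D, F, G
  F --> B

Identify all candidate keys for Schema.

No FD produces {A}, so it must be in every candidate key.
{A, B} is a candidate key since {A, B}⁺ = {A, B, C, D, E, F, G} covers every attribute.
{A, F} is a candidate key since {A, F}⁺ = {A, B, C, D, E, F, G} covers every attribute.
Any other superkey properly contains one of these, so there are no further candidate keys.

{A, B}, {A, F}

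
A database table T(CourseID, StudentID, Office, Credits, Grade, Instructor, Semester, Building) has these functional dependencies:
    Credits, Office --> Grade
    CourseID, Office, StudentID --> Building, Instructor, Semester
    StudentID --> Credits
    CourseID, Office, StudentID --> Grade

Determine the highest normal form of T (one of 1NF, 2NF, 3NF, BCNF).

Candidate key: {CourseID, Office, StudentID}. Prime attributes: {CourseID, Office, StudentID}.
For Credits, Office --> Grade we have {Credits, Office}⁺ = {Credits, Grade, Office}; {Credits, Office} is not a superkey, so BCNF fails.
Because {Grade} is non-prime and the left side of Credits, Office --> Grade is not a superkey, the relation is not in 3NF.
{StudentID} is a proper subset of the key {CourseID, Office, StudentID}, and {StudentID}⁺ contains the non-prime attribute {Credits} — a partial dependency, so 2NF is violated.

1NF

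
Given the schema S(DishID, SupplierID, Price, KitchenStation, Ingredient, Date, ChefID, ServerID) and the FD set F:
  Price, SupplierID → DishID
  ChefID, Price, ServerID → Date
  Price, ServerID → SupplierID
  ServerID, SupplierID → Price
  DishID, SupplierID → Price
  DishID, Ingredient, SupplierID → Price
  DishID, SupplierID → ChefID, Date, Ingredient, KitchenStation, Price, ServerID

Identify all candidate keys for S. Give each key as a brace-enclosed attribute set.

{DishID, SupplierID}, {Price, ServerID}, {Price, SupplierID}, {ServerID, SupplierID}

{DishID, SupplierID}⁺ = {ChefID, Date, DishID, Ingredient, KitchenStation, Price, ServerID, SupplierID} — all of the relation — so {DishID, SupplierID} is a candidate key.
{Price, ServerID}⁺ = {ChefID, Date, DishID, Ingredient, KitchenStation, Price, ServerID, SupplierID} — all of the relation — so {Price, ServerID} is a candidate key.
{Price, SupplierID}⁺ = {ChefID, Date, DishID, Ingredient, KitchenStation, Price, ServerID, SupplierID} — all of the relation — so {Price, SupplierID} is a candidate key.
{ServerID, SupplierID}⁺ = {ChefID, Date, DishID, Ingredient, KitchenStation, Price, ServerID, SupplierID} — all of the relation — so {ServerID, SupplierID} is a candidate key.
No proper subset of any of these is a key, and no other minimal superkey exists.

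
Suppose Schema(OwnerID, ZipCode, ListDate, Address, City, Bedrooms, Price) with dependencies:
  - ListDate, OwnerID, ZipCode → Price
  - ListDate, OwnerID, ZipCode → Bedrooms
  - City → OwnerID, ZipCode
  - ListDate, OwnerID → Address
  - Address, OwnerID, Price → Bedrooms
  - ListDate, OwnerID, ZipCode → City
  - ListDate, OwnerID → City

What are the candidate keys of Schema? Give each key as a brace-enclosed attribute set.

{City, ListDate}, {ListDate, OwnerID}

Attributes never on any right-hand side: {ListDate} — every candidate key must contain it.
{City, ListDate}⁺ = {Address, Bedrooms, City, ListDate, OwnerID, Price, ZipCode}, which is every attribute, so {City, ListDate} is a candidate key.
{ListDate, OwnerID}⁺ = {Address, Bedrooms, City, ListDate, OwnerID, Price, ZipCode}, which is every attribute, so {ListDate, OwnerID} is a candidate key.
These are minimal and exhaustive — every other superkey contains one of them.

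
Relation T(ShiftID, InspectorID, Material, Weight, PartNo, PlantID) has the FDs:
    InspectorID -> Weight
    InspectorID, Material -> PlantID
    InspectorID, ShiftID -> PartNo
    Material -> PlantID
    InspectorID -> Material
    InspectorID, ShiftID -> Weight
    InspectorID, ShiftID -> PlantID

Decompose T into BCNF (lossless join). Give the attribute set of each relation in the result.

{InspectorID, Material, Weight}; {InspectorID, PartNo, ShiftID}; {Material, PlantID}

Candidate key of the original relation: {InspectorID, ShiftID}.
{InspectorID, Material, PartNo, PlantID, ShiftID, Weight}: {InspectorID} determines {InspectorID, Material, PlantID, Weight} here but is not a superkey — split on InspectorID -> Material, PlantID, Weight, giving {InspectorID, Material, PlantID, Weight} and {InspectorID, PartNo, ShiftID}.
{InspectorID, Material, PlantID, Weight}: {Material} determines {Material, PlantID} here but is not a superkey — split on Material -> PlantID, giving {Material, PlantID} and {InspectorID, Material, Weight}.
{Material, PlantID} is in BCNF.
{InspectorID, Material, Weight} is in BCNF.
{InspectorID, PartNo, ShiftID} is in BCNF.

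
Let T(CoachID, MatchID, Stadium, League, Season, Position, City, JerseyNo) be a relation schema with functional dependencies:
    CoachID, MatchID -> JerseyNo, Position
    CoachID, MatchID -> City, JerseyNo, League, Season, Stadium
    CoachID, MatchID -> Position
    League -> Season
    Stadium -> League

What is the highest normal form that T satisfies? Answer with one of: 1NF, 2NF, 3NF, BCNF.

2NF

Candidate key: {CoachID, MatchID}. Prime attributes: {CoachID, MatchID}.
League -> Season: {League}⁺ = {League, Season}, which is not all of the attributes, so the left side is not a superkey — BCNF is violated.
League -> Season determines the non-prime attribute {Season} from a non-superkey — 3NF is violated.
No non-prime attribute depends on a proper subset of any candidate key, so 2NF holds.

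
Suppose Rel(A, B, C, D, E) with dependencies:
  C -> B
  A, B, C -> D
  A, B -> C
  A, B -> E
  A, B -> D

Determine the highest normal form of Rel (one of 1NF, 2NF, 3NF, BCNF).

3NF

Candidate keys: {A, B}, {A, C}. Prime attributes: {A, B, C}.
C -> B: {C}⁺ = {B, C}, which is not all of the attributes, so the left side is not a superkey — BCNF is violated.
Since {B} ⊆ prime attributes and every other non-superkey FD also has a prime right side, the schema is in 3NF.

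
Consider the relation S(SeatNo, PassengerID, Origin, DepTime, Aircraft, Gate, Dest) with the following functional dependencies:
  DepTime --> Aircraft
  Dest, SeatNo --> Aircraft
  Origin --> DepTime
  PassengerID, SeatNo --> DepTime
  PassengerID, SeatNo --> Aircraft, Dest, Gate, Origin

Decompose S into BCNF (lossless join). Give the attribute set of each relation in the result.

{Aircraft, DepTime}; {DepTime, Origin}; {Dest, Gate, Origin, PassengerID, SeatNo}

Candidate key of the original relation: {PassengerID, SeatNo}.
{Aircraft, DepTime, Dest, Gate, Origin, PassengerID, SeatNo}: {DepTime} determines {Aircraft, DepTime} here but is not a superkey — split on DepTime --> Aircraft, giving {Aircraft, DepTime} and {DepTime, Dest, Gate, Origin, PassengerID, SeatNo}.
{Aircraft, DepTime} has no BCNF violation.
{DepTime, Dest, Gate, Origin, PassengerID, SeatNo}: {Origin} determines {DepTime, Origin} here but is not a superkey — split on Origin --> DepTime, giving {DepTime, Origin} and {Dest, Gate, Origin, PassengerID, SeatNo}.
{DepTime, Origin} has no BCNF violation.
{Dest, Gate, Origin, PassengerID, SeatNo} has no BCNF violation.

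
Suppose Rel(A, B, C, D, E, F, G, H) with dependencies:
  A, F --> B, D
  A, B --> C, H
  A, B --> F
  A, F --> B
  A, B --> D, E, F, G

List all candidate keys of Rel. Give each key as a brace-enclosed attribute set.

{A} never appears on the right of any FD, so every key must include it.
{A, B}⁺ = {A, B, C, D, E, F, G, H} — all of the relation — so {A, B} is a candidate key.
{A, F}⁺ = {A, B, C, D, E, F, G, H} — all of the relation — so {A, F} is a candidate key.
These are minimal and exhaustive — every other superkey contains one of them.

{A, B}, {A, F}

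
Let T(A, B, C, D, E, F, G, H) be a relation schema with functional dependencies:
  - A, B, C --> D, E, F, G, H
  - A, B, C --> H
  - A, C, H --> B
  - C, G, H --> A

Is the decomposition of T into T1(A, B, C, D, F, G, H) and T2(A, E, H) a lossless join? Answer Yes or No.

The shared attributes are {A, H} and {A, H}⁺ = {A, H}.
Neither T1 nor T2 is contained in that closure, so the decomposition is lossy.

No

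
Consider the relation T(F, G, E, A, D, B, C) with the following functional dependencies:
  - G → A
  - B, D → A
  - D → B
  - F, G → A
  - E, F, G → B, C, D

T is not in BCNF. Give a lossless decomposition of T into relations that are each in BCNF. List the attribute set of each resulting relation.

Candidate key of the original relation: {E, F, G}.
{A, B, C, D, E, F, G}: {G} determines {A, G} here but is not a superkey — split on G → A, giving {A, G} and {B, C, D, E, F, G}.
{A, G} has no BCNF violation.
{B, C, D, E, F, G}: {D} determines {B, D} here but is not a superkey — split on D → B, giving {B, D} and {C, D, E, F, G}.
{B, D} has no BCNF violation.
{C, D, E, F, G} has no BCNF violation.

{A, G}; {B, D}; {C, D, E, F, G}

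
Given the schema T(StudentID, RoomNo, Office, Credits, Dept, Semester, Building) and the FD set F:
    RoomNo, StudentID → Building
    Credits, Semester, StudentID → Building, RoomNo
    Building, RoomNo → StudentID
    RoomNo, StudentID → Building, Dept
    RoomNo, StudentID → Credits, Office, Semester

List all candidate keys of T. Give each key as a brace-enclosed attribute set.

Closure of {Building, RoomNo} is {Building, Credits, Dept, Office, RoomNo, Semester, StudentID}, the whole schema; {Building, RoomNo} is a candidate key.
Closure of {RoomNo, StudentID} is {Building, Credits, Dept, Office, RoomNo, Semester, StudentID}, the whole schema; {RoomNo, StudentID} is a candidate key.
Closure of {Credits, Semester, StudentID} is {Building, Credits, Dept, Office, RoomNo, Semester, StudentID}, the whole schema; {Credits, Semester, StudentID} is a candidate key.
Any other superkey properly contains one of these, so there are no further candidate keys.

{Building, RoomNo}, {Credits, Semester, StudentID}, {RoomNo, StudentID}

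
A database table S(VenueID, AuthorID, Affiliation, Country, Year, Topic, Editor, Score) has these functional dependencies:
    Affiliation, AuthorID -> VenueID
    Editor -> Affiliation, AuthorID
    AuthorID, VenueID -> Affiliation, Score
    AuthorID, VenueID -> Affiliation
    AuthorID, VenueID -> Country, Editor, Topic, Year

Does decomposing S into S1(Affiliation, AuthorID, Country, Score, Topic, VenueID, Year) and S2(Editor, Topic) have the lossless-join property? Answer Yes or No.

The shared attributes are {Topic} and {Topic}⁺ = {Topic}.
S1 ⊄ {Topic} and S2 ⊄ {Topic}, so the split is lossy.

No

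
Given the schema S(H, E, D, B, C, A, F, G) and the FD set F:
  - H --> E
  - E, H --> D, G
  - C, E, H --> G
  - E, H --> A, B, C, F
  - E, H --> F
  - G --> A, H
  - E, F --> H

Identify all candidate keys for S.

{G}⁺ = {A, B, C, D, E, F, G, H}, which is every attribute, so {G} is a candidate key.
{H}⁺ = {A, B, C, D, E, F, G, H}, which is every attribute, so {H} is a candidate key.
{E, F}⁺ = {A, B, C, D, E, F, G, H}, which is every attribute, so {E, F} is a candidate key.
These are minimal and exhaustive — every other superkey contains one of them.

{E, F}, {G}, {H}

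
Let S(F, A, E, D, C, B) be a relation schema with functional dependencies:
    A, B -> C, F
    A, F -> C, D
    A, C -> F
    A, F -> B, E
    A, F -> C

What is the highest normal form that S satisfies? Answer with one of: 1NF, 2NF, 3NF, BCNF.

Candidate keys: {A, B}, {A, C}, {A, F}. Prime attributes: {A, B, C, F}.
Each dependency's left side is a superkey — BCNF holds.

BCNF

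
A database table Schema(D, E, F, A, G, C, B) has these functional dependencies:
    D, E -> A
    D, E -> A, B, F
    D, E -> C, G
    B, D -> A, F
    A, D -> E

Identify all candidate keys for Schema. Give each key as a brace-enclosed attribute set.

No FD produces {D}, so it must be in every candidate key.
{A, D}⁺ = {A, B, C, D, E, F, G}, which is every attribute, so {A, D} is a candidate key.
{B, D}⁺ = {A, B, C, D, E, F, G}, which is every attribute, so {B, D} is a candidate key.
{D, E}⁺ = {A, B, C, D, E, F, G}, which is every attribute, so {D, E} is a candidate key.
No proper subset of any of these is a key, and no other minimal superkey exists.

{A, D}, {B, D}, {D, E}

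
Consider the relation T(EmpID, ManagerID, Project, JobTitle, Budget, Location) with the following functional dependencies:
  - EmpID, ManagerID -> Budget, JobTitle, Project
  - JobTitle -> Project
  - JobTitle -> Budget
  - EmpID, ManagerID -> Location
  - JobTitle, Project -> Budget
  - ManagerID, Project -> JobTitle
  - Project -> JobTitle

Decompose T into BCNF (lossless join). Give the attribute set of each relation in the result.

Candidate key of the original relation: {EmpID, ManagerID}.
{Budget, EmpID, JobTitle, Location, ManagerID, Project}: {JobTitle} determines {Budget, JobTitle, Project} here but is not a superkey — split on JobTitle -> Budget, Project, giving {Budget, JobTitle, Project} and {EmpID, JobTitle, Location, ManagerID}.
{Budget, JobTitle, Project} has no BCNF violation.
{EmpID, JobTitle, Location, ManagerID} has no BCNF violation.

{Budget, JobTitle, Project}; {EmpID, JobTitle, Location, ManagerID}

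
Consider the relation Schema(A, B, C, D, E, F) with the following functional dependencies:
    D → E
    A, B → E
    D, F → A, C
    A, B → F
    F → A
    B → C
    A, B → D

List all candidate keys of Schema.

{B} never appears on the right of any FD, so every key must include it.
{A, B}⁺ = {A, B, C, D, E, F}, which is every attribute, so {A, B} is a candidate key.
{B, F}⁺ = {A, B, C, D, E, F}, which is every attribute, so {B, F} is a candidate key.
No proper subset of any of these is a key, and no other minimal superkey exists.

{A, B}, {B, F}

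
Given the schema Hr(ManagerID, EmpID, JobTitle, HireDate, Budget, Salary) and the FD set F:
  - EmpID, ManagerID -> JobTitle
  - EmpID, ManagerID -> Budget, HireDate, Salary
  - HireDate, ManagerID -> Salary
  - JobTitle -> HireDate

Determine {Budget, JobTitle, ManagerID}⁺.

Start with {Budget, JobTitle, ManagerID}.
JobTitle -> HireDate applies; add {HireDate} → now {Budget, HireDate, JobTitle, ManagerID}.
HireDate, ManagerID -> Salary applies; add {Salary} → now {Budget, HireDate, JobTitle, ManagerID, Salary}.
No further FD applies.

{Budget, HireDate, JobTitle, ManagerID, Salary}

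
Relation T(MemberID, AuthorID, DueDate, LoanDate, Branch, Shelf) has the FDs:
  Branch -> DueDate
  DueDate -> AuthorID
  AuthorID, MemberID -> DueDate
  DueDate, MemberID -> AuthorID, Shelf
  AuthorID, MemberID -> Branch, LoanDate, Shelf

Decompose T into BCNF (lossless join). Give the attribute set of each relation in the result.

{AuthorID, DueDate}; {Branch, DueDate}; {Branch, LoanDate, MemberID, Shelf}

Candidate keys of the original relation: {AuthorID, MemberID}, {Branch, MemberID}, {DueDate, MemberID}.
{AuthorID, Branch, DueDate, LoanDate, MemberID, Shelf}: {Branch} determines {AuthorID, Branch, DueDate} here but is not a superkey — split on Branch -> AuthorID, DueDate, giving {AuthorID, Branch, DueDate} and {Branch, LoanDate, MemberID, Shelf}.
{AuthorID, Branch, DueDate}: {DueDate} determines {AuthorID, DueDate} here but is not a superkey — split on DueDate -> AuthorID, giving {AuthorID, DueDate} and {Branch, DueDate}.
{AuthorID, DueDate} is in BCNF.
{Branch, DueDate} is in BCNF.
{Branch, LoanDate, MemberID, Shelf} is in BCNF.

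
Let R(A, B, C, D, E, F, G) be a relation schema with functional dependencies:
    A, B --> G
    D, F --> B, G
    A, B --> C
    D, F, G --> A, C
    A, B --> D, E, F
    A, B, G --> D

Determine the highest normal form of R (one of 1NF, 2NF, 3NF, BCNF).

BCNF

Candidate keys: {A, B}, {D, F}. Prime attributes: {A, B, D, F}.
Each dependency's left side is a superkey — BCNF holds.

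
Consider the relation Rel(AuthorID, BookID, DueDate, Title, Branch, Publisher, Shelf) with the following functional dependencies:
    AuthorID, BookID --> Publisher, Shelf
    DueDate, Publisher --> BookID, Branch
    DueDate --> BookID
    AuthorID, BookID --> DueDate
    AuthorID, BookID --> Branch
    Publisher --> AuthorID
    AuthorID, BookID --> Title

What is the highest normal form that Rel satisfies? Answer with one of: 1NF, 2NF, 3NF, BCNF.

Candidate keys: {AuthorID, BookID}, {AuthorID, DueDate}, {BookID, Publisher}, {DueDate, Publisher}. Prime attributes: {AuthorID, BookID, DueDate, Publisher}.
DueDate --> BookID breaks BCNF: {DueDate}⁺ = {BookID, DueDate}, so {DueDate} is not a superkey.
Since {BookID} ⊆ prime attributes and every other non-superkey FD also has a prime right side, the schema is in 3NF.

3NF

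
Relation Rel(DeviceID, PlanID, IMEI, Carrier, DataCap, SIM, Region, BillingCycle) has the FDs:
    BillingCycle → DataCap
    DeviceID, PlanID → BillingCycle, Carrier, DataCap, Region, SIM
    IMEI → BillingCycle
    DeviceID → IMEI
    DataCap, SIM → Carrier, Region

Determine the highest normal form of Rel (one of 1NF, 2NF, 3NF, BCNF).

Candidate key: {DeviceID, PlanID}. Prime attributes: {DeviceID, PlanID}.
For BillingCycle → DataCap we have {BillingCycle}⁺ = {BillingCycle, DataCap}; {BillingCycle} is not a superkey, so BCNF fails.
Because {DataCap} is non-prime and the left side of BillingCycle → DataCap is not a superkey, the relation is not in 3NF.
Since {DeviceID} ⊂ {DeviceID, PlanID} and {DeviceID}⁺ ⊇ {BillingCycle, DataCap, IMEI} with {BillingCycle, DataCap, IMEI} non-prime, there is a partial dependency; 2NF fails.

1NF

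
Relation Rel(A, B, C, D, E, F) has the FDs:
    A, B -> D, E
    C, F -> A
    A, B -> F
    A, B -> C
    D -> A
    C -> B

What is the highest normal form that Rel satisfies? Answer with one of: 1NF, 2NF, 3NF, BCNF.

3NF

Candidate keys: {A, B}, {A, C}, {B, D}, {C, D}, {C, F}. Prime attributes: {A, B, C, D, F}.
D -> A: {D}⁺ = {A, D}, which is not all of the attributes, so the left side is not a superkey — BCNF is violated.
But every attribute on its right side ({A}) is prime, and the same holds for every other non-superkey FD, so 3NF still holds.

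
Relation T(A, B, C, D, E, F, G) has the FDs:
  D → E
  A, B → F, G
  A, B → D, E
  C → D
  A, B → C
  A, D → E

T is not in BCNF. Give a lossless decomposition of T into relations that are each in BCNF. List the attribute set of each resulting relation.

{A, B, C, F, G}; {C, D}; {D, E}

Candidate key of the original relation: {A, B}.
{A, B, C, D, E, F, G}: {D} determines {D, E} here but is not a superkey — split on D → E, giving {D, E} and {A, B, C, D, F, G}.
{D, E}: every determinant is a superkey — BCNF.
{A, B, C, D, F, G}: {C} determines {C, D} here but is not a superkey — split on C → D, giving {C, D} and {A, B, C, F, G}.
{C, D}: every determinant is a superkey — BCNF.
{A, B, C, F, G}: every determinant is a superkey — BCNF.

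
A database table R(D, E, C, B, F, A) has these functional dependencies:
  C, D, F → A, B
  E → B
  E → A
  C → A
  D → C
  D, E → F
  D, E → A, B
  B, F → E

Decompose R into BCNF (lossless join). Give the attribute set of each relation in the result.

Candidate keys of the original relation: {D, E}, {D, F}.
In {A, B, C, D, E, F}, {E} is not a superkey ({E}⁺ restricted to this set is {A, B, E}), so split on E → A, B into {A, B, E} and {C, D, E, F}.
{A, B, E} is in BCNF.
In {C, D, E, F}, {D} is not a superkey ({D}⁺ restricted to this set is {C, D}), so split on D → C into {C, D} and {D, E, F}.
{C, D} is in BCNF.
{D, E, F} is in BCNF.

{A, B, E}; {C, D}; {D, E, F}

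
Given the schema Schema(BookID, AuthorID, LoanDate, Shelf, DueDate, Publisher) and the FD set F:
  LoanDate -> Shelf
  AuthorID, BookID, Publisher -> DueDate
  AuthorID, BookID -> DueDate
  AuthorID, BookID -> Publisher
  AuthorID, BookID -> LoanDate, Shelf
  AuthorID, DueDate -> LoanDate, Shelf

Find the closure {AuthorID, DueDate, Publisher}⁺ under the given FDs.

Start with {AuthorID, DueDate, Publisher}.
AuthorID, DueDate -> LoanDate, Shelf applies; add {LoanDate, Shelf} → now {AuthorID, DueDate, LoanDate, Publisher, Shelf}.
No further FD applies.

{AuthorID, DueDate, LoanDate, Publisher, Shelf}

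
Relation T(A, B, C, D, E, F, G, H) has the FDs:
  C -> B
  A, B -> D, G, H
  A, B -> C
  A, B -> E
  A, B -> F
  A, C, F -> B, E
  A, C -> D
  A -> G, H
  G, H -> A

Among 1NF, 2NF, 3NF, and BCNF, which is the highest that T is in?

Candidate keys: {A, B}, {A, C}, {B, G, H}, {C, G, H}. Prime attributes: {A, B, C, G, H}.
C -> B: {C}⁺ = {B, C}, which is not all of the attributes, so the left side is not a superkey — BCNF is violated.
Since {B} ⊆ prime attributes and every other non-superkey FD also has a prime right side, the schema is in 3NF.

3NF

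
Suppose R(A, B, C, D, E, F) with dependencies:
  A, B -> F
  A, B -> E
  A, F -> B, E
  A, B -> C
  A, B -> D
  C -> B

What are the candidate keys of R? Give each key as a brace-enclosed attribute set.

Attributes never on any right-hand side: {A} — every candidate key must contain it.
Closure of {A, B} is {A, B, C, D, E, F}, the whole schema; {A, B} is a candidate key.
Closure of {A, C} is {A, B, C, D, E, F}, the whole schema; {A, C} is a candidate key.
Closure of {A, F} is {A, B, C, D, E, F}, the whole schema; {A, F} is a candidate key.
No proper subset of any of these is a key, and no other minimal superkey exists.

{A, B}, {A, C}, {A, F}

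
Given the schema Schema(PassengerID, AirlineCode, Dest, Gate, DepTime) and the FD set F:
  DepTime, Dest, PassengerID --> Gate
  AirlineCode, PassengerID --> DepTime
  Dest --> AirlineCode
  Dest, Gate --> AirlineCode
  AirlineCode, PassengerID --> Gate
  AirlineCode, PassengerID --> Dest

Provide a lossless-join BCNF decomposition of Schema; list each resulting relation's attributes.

Candidate keys of the original relation: {AirlineCode, PassengerID}, {Dest, PassengerID}.
Within {AirlineCode, DepTime, Dest, Gate, PassengerID}: {Dest}⁺ ∩ {AirlineCode, DepTime, Dest, Gate, PassengerID} = {AirlineCode, Dest}, not the whole set, so Dest --> AirlineCode violates BCNF; decompose into {AirlineCode, Dest} and {DepTime, Dest, Gate, PassengerID}.
{AirlineCode, Dest} has no BCNF violation.
{DepTime, Dest, Gate, PassengerID} has no BCNF violation.

{AirlineCode, Dest}; {DepTime, Dest, Gate, PassengerID}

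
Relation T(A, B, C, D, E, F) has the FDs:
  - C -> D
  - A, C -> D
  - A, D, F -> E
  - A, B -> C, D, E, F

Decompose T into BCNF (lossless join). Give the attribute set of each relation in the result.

{A, B, C, F}; {A, C, E, F}; {C, D}

Candidate key of the original relation: {A, B}.
{A, B, C, D, E, F}: {C} determines {C, D} here but is not a superkey — split on C -> D, giving {C, D} and {A, B, C, E, F}.
{C, D}: every determinant is a superkey — BCNF.
{A, B, C, E, F}: {A, C, F} determines {A, C, E, F} here but is not a superkey — split on A, C, F -> E, giving {A, C, E, F} and {A, B, C, F}.
{A, C, E, F}: every determinant is a superkey — BCNF.
{A, B, C, F}: every determinant is a superkey — BCNF.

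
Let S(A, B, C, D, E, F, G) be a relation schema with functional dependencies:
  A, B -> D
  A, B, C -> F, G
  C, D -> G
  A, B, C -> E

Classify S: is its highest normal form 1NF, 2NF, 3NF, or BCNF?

1NF

Candidate key: {A, B, C}. Prime attributes: {A, B, C}.
A, B -> D breaks BCNF: {A, B}⁺ = {A, B, D}, so {A, B} is not a superkey.
A, B -> D determines the non-prime attribute {D} from a non-superkey — 3NF is violated.
Since {A, B} ⊂ {A, B, C} and {A, B}⁺ ⊇ {D} with {D} non-prime, there is a partial dependency; 2NF fails.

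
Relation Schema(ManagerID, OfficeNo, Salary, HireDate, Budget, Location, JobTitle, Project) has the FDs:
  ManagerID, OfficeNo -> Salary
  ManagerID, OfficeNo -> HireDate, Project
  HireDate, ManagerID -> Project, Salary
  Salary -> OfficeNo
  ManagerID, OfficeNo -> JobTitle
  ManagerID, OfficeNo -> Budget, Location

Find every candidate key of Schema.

Attributes never on any right-hand side: {ManagerID} — every candidate key must contain it.
Closure of {HireDate, ManagerID} is {Budget, HireDate, JobTitle, Location, ManagerID, OfficeNo, Project, Salary}, the whole schema; {HireDate, ManagerID} is a candidate key.
Closure of {ManagerID, OfficeNo} is {Budget, HireDate, JobTitle, Location, ManagerID, OfficeNo, Project, Salary}, the whole schema; {ManagerID, OfficeNo} is a candidate key.
Closure of {ManagerID, Salary} is {Budget, HireDate, JobTitle, Location, ManagerID, OfficeNo, Project, Salary}, the whole schema; {ManagerID, Salary} is a candidate key.
No proper subset of any of these is a key, and no other minimal superkey exists.

{HireDate, ManagerID}, {ManagerID, OfficeNo}, {ManagerID, Salary}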